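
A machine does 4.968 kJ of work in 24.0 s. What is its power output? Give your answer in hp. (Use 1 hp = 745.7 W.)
Convert to SI: W = 4968.0 J, t = 24.0 s
P = W/t = 4968.0/24.0 = 207.0 W = 0.2776 hp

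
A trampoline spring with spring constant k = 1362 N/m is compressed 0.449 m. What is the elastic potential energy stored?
PE = ½kx² = ½(1362)(0.449)² = 137.3 J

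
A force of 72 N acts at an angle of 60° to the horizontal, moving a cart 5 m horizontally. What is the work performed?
W = F·d·cosθ = (72)(5)cos(60°) = 180.0 J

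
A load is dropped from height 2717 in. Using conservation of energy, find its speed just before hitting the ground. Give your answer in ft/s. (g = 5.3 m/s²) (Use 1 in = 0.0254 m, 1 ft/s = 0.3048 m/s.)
Convert to SI: h = 69.0118 m
mgh = ½mv² ⇒ v = √(2gh) = √(2·5.3·69.0118) = 27.0467 m/s = 88.74 ft/s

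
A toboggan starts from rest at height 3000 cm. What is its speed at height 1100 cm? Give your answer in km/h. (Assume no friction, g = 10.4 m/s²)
Convert to SI: h₁−h₂ = 19.0 m
mgh₁ = mgh₂ + ½mv² ⇒ v = √(2g(h₁−h₂)) = √(2·10.4·19.0) = 19.8796 m/s = 71.57 km/h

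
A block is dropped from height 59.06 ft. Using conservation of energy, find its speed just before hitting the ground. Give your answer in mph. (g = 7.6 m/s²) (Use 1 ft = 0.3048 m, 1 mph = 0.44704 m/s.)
Convert to SI: h = 18.0015 m
mgh = ½mv² ⇒ v = √(2gh) = √(2·7.6·18.0015) = 16.5415 m/s = 37.0 mph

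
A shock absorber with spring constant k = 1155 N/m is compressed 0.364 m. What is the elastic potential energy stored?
PE = ½kx² = ½(1155)(0.364)² = 76.52 J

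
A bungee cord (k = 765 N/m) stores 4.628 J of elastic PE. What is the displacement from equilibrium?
x = √(2·PE/k) = √(2·4.628/765) = 0.11 m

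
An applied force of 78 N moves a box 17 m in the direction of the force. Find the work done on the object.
W = F·d = (78)(17) = 1326 J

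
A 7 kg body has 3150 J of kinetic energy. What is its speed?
v = √(2·KE/m) = √(2·3150/7) = 30.0 m/s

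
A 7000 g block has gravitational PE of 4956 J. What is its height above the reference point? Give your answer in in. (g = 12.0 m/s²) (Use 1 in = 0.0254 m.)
Convert to SI: m = 7.0 kg, PE = 4956.0 J
h = PE/(mg) = 4956.0/(7.0·12.0) = 59.0 m = 2323 in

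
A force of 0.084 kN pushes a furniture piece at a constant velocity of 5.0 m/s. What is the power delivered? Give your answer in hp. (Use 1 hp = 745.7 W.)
Convert to SI: F = 84.0 N, v = 5.0 m/s
P = Fv = (84.0)(5.0) = 420.0 W = 0.5632 hp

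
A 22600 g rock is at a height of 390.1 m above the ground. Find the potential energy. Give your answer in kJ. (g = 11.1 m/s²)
Convert to SI: m = 22.6 kg, h = 390.1 m
PE = mgh = (22.6)(11.1)(390.1) = 97860.5 J = 97.86 kJ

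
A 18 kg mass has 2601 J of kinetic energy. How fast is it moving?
v = √(2·KE/m) = √(2·2601/18) = 17.0 m/s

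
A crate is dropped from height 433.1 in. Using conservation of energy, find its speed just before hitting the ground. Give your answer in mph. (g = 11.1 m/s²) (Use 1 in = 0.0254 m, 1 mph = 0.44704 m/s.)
Convert to SI: h = 11.0007 m
mgh = ½mv² ⇒ v = √(2gh) = √(2·11.1·11.0007) = 15.6274 m/s = 34.96 mph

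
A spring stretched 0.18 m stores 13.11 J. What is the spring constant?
k = 2·PE/x² = 2·13.11/(0.18)² = 809.3 N/m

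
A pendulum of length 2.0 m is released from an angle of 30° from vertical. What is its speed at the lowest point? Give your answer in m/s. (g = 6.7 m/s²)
h = L(1 − cosθ) = 2.0(1 − cos30°) = 0.267949 m
v = √(2gh) = √(2·6.7·0.267949) = 1.895 m/s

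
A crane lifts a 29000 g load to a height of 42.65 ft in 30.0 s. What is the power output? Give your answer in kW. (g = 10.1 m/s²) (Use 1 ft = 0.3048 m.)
Convert to SI: m = 29.0 kg, h = 12.9997 m, t = 30.0 s
P = mgh/t = (29.0)(10.1)(12.9997)/30.0 = 126.921 W = 0.1269 kW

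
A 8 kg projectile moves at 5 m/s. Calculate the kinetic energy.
KE = ½mv² = ½(8)(5)² = 100.0 J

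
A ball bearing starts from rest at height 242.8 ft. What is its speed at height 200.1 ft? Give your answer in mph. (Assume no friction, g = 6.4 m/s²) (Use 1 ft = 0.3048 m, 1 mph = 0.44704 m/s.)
Convert to SI: h₁−h₂ = 13.015 m
mgh₁ = mgh₂ + ½mv² ⇒ v = √(2g(h₁−h₂)) = √(2·6.4·13.015) = 12.907 m/s = 28.87 mph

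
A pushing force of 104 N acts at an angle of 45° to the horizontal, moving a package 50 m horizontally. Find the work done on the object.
W = F·d·cosθ = (104)(50)cos(45°) = 3677 J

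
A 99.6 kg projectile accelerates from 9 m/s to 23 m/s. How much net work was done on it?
W = ΔKE = ½m(v₂² − v₁²) = ½(99.6)(23² − 9²) = 22310.4 J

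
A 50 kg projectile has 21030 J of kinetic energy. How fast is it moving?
v = √(2·KE/m) = √(2·21030/50) = 29.0 m/s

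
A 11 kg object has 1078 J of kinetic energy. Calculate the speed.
v = √(2·KE/m) = √(2·1078/11) = 14.0 m/s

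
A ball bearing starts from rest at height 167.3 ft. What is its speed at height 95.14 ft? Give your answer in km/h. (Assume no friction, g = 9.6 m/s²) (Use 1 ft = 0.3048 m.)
Convert to SI: h₁−h₂ = 21.9944 m
mgh₁ = mgh₂ + ½mv² ⇒ v = √(2g(h₁−h₂)) = √(2·9.6·21.9944) = 20.5497 m/s = 73.98 km/h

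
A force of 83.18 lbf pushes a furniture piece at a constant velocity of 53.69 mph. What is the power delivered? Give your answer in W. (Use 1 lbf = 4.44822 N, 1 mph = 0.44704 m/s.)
Convert to SI: F = 370.003 N, v = 24.0016 m/s
P = Fv = (370.003)(24.0016) = 8881 W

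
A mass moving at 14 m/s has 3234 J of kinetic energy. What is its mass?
m = 2·KE/v² = 2·3234/(14)² = 33.0 kg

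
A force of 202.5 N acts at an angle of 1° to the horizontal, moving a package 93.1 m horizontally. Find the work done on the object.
W = F·d·cosθ = (202.5)(93.1)cos(1°) = 18850 J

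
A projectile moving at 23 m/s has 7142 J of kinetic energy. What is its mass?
m = 2·KE/v² = 2·7142/(23)² = 27.0 kg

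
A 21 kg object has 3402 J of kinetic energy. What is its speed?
v = √(2·KE/m) = √(2·3402/21) = 18.0 m/s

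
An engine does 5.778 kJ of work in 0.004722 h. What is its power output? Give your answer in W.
Convert to SI: W = 5778.0 J, t = 16.9992 s
P = W/t = 5778.0/16.9992 = 339.9 W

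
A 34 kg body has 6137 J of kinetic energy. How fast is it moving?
v = √(2·KE/m) = √(2·6137/34) = 19.0 m/s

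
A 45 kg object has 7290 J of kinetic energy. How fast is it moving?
v = √(2·KE/m) = √(2·7290/45) = 18.0 m/s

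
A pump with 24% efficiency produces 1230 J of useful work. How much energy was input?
W_in = W_out/η = 1230/0.24 = 5125 J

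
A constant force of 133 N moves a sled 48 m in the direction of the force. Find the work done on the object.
W = F·d = (133)(48) = 6384 J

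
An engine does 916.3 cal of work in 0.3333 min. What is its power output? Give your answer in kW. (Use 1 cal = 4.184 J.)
Convert to SI: W = 3833.8 J, t = 19.998 s
P = W/t = 3833.8/19.998 = 191.709 W = 0.1917 kW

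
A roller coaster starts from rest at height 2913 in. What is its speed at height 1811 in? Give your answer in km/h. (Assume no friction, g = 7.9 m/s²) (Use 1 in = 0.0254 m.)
Convert to SI: h₁−h₂ = 27.9908 m
mgh₁ = mgh₂ + ½mv² ⇒ v = √(2g(h₁−h₂)) = √(2·7.9·27.9908) = 21.0299 m/s = 75.71 km/h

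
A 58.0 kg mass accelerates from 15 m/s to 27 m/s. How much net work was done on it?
W = ΔKE = ½m(v₂² − v₁²) = ½(58.0)(27² − 15²) = 14616.0 J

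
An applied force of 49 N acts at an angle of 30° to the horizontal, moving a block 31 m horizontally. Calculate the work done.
W = F·d·cosθ = (49)(31)cos(30°) = 1315 J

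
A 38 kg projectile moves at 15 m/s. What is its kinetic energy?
KE = ½mv² = ½(38)(15)² = 4275.0 J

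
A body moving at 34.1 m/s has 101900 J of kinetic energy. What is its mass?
m = 2·KE/v² = 2·101900/(34.1)² = 175.3 kg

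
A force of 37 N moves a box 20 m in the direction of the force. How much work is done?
W = F·d = (37)(20) = 740.0 J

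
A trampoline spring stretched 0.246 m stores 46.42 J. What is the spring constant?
k = 2·PE/x² = 2·46.42/(0.246)² = 1534 N/m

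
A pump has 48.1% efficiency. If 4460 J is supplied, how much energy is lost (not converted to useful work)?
W_lost = W_in(1 − η) = 4460·(1 − 0.481) = 2315 J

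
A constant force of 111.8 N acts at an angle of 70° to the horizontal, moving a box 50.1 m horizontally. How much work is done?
W = F·d·cosθ = (111.8)(50.1)cos(70°) = 1916 J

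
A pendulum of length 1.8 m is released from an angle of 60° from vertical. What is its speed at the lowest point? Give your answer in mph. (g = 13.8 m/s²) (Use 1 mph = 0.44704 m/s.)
h = L(1 − cosθ) = 1.8(1 − cos60°) = 0.9 m
v = √(2gh) = √(2·13.8·0.9) = 4.98397 m/s = 11.15 mph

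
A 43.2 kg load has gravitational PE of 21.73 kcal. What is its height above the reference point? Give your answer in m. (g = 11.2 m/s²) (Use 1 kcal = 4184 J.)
Convert to SI: m = 43.2 kg, PE = 90918.3 J
h = PE/(mg) = 90918.3/(43.2·11.2) = 187.9 m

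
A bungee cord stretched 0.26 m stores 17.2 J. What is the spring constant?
k = 2·PE/x² = 2·17.2/(0.26)² = 508.9 N/m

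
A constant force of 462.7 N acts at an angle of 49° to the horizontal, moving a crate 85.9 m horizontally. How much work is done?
W = F·d·cosθ = (462.7)(85.9)cos(49°) = 26080 J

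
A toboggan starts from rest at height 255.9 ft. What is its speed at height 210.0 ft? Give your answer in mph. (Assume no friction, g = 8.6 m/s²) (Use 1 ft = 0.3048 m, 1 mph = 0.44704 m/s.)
Convert to SI: h₁−h₂ = 13.9903 m
mgh₁ = mgh₂ + ½mv² ⇒ v = √(2g(h₁−h₂)) = √(2·8.6·13.9903) = 15.5124 m/s = 34.7 mph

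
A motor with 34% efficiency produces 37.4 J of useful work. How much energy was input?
W_in = W_out/η = 37.4/0.34 = 110.0 J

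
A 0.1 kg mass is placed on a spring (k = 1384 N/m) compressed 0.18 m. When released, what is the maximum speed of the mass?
½kx² = ½mv² ⇒ v = x√(k/m) = (0.18)√(1384/0.1) = 21.18 m/s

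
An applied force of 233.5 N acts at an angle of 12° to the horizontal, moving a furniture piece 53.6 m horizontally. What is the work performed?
W = F·d·cosθ = (233.5)(53.6)cos(12°) = 12240 J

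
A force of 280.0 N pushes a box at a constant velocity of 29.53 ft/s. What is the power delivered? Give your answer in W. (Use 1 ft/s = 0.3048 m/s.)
Convert to SI: F = 280.0 N, v = 9.00074 m/s
P = Fv = (280.0)(9.00074) = 2520 W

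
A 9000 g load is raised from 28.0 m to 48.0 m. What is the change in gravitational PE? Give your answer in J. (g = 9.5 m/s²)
Convert to SI: m = 9.0 kg, Δh = 20.0 m
ΔPE = mgΔh = (9.0)(9.5)(20.0) = 1710 J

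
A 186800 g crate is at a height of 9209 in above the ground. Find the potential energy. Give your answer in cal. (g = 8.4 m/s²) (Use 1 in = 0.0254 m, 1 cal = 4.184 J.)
Convert to SI: m = 186.8 kg, h = 233.909 m
PE = mgh = (186.8)(8.4)(233.909) = 367031 J = 87720 cal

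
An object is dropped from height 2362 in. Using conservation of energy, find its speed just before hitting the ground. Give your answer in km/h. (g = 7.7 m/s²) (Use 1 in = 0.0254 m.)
Convert to SI: h = 59.9948 m
mgh = ½mv² ⇒ v = √(2gh) = √(2·7.7·59.9948) = 30.3961 m/s = 109.4 km/h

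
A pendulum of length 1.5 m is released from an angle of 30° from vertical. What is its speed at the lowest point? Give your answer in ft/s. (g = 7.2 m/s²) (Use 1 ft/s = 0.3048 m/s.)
h = L(1 − cosθ) = 1.5(1 − cos30°) = 0.200962 m
v = √(2gh) = √(2·7.2·0.200962) = 1.70113 m/s = 5.581 ft/s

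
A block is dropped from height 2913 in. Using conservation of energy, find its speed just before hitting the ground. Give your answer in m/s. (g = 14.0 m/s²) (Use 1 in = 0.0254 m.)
Convert to SI: h = 73.9902 m
mgh = ½mv² ⇒ v = √(2gh) = √(2·14.0·73.9902) = 45.52 m/s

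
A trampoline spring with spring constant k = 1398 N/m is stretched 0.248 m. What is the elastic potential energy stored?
PE = ½kx² = ½(1398)(0.248)² = 42.99 J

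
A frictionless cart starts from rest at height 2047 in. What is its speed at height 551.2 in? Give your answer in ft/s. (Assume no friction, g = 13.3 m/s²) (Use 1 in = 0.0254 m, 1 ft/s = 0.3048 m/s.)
Convert to SI: h₁−h₂ = 37.9933 m
mgh₁ = mgh₂ + ½mv² ⇒ v = √(2g(h₁−h₂)) = √(2·13.3·37.9933) = 31.7903 m/s = 104.3 ft/s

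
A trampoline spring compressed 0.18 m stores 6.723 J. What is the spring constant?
k = 2·PE/x² = 2·6.723/(0.18)² = 415.0 N/m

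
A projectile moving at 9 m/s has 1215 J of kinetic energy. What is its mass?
m = 2·KE/v² = 2·1215/(9)² = 30.0 kg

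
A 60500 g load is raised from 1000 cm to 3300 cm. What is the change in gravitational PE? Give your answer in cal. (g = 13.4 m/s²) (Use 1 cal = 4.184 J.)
Convert to SI: m = 60.5 kg, Δh = 23.0 m
ΔPE = mgΔh = (60.5)(13.4)(23.0) = 18646.1 J = 4457 cal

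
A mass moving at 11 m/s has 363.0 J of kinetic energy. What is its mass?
m = 2·KE/v² = 2·363.0/(11)² = 6.0 kg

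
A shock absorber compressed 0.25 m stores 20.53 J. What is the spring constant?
k = 2·PE/x² = 2·20.53/(0.25)² = 657.0 N/m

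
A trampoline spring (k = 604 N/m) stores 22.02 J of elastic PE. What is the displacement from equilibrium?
x = √(2·PE/k) = √(2·22.02/604) = 0.27 m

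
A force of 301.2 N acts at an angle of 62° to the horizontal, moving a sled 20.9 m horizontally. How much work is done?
W = F·d·cosθ = (301.2)(20.9)cos(62°) = 2955 J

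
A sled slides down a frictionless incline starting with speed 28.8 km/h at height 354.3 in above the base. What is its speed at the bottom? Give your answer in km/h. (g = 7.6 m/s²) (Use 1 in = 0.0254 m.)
Convert to SI: v₀ = 8.0 m/s, h = 8.99922 m
½mv₀² + mgh = ½mv² ⇒ v = √(v₀² + 2gh) = √(8.0² + 2·7.6·8.99922) = 14.17 m/s = 51.01 km/h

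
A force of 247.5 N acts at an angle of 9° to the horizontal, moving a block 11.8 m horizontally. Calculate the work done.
W = F·d·cosθ = (247.5)(11.8)cos(9°) = 2885 J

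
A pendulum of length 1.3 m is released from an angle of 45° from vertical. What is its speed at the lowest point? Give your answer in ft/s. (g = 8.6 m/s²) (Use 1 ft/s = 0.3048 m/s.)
h = L(1 − cosθ) = 1.3(1 − cos45°) = 0.380761 m
v = √(2gh) = √(2·8.6·0.380761) = 2.55912 m/s = 8.396 ft/s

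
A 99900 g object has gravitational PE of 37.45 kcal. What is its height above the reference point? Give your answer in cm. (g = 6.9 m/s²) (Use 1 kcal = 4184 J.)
Convert to SI: m = 99.9 kg, PE = 156691 J
h = PE/(mg) = 156691/(99.9·6.9) = 227.315 m = 22730 cm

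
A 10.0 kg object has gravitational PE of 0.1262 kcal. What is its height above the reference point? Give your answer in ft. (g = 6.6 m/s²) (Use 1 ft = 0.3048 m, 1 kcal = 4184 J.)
Convert to SI: m = 10.0 kg, PE = 528.021 J
h = PE/(mg) = 528.021/(10.0·6.6) = 8.00032 m = 26.25 ft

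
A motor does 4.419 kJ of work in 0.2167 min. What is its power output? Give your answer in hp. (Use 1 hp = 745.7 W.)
Convert to SI: W = 4419.0 J, t = 13.002 s
P = W/t = 4419.0/13.002 = 339.871 W = 0.4558 hp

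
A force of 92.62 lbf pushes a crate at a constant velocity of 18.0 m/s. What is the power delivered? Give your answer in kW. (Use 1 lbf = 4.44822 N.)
Convert to SI: F = 411.994 N, v = 18.0 m/s
P = Fv = (411.994)(18.0) = 7415.89 W = 7.416 kW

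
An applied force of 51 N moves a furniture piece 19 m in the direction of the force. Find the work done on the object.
W = F·d = (51)(19) = 969.0 J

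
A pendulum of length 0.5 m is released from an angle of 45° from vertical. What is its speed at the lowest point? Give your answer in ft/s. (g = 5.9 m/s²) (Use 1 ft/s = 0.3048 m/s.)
h = L(1 − cosθ) = 0.5(1 − cos45°) = 0.146447 m
v = √(2gh) = √(2·5.9·0.146447) = 1.31456 m/s = 4.313 ft/s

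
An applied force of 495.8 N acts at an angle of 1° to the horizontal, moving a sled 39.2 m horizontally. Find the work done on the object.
W = F·d·cosθ = (495.8)(39.2)cos(1°) = 19430 J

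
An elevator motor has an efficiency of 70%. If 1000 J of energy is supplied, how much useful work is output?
W_out = η·W_in = 0.7·1000 = 700.0 J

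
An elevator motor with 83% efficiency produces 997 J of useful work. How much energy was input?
W_in = W_out/η = 997/0.83 = 1201 J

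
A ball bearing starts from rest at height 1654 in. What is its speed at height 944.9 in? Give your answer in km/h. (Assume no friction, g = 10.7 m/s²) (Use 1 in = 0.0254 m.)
Convert to SI: h₁−h₂ = 18.0111 m
mgh₁ = mgh₂ + ½mv² ⇒ v = √(2g(h₁−h₂)) = √(2·10.7·18.0111) = 19.6326 m/s = 70.68 km/h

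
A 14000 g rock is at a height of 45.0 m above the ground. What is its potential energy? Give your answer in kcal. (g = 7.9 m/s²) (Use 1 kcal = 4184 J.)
Convert to SI: m = 14.0 kg, h = 45.0 m
PE = mgh = (14.0)(7.9)(45.0) = 4977.0 J = 1.19 kcal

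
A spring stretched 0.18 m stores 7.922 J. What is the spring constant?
k = 2·PE/x² = 2·7.922/(0.18)² = 489.0 N/m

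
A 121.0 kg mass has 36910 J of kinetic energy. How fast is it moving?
v = √(2·KE/m) = √(2·36910/121.0) = 24.7 m/s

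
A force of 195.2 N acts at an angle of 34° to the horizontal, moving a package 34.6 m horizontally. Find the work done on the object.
W = F·d·cosθ = (195.2)(34.6)cos(34°) = 5599 J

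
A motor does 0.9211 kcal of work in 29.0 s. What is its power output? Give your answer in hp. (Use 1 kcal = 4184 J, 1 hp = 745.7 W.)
Convert to SI: W = 3853.88 J, t = 29.0 s
P = W/t = 3853.88/29.0 = 132.892 W = 0.1782 hp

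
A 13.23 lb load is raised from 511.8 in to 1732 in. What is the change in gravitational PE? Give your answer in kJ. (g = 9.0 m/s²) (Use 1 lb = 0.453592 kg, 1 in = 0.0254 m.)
Convert to SI: m = 6.00102 kg, Δh = 30.9931 m
ΔPE = mgΔh = (6.00102)(9.0)(30.9931) = 1673.91 J = 1.674 kJ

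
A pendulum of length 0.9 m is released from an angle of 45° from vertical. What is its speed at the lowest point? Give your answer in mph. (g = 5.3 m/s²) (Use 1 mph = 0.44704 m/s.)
h = L(1 − cosθ) = 0.9(1 − cos45°) = 0.263604 m
v = √(2gh) = √(2·5.3·0.263604) = 1.67159 m/s = 3.739 mph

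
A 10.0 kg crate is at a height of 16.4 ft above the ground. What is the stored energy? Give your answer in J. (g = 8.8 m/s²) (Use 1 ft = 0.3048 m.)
Convert to SI: m = 10.0 kg, h = 4.99872 m
PE = mgh = (10.0)(8.8)(4.99872) = 439.9 J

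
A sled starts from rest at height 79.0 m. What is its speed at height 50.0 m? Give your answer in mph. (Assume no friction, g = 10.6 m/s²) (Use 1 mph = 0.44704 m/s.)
mgh₁ = mgh₂ + ½mv² ⇒ v = √(2g(h₁−h₂)) = √(2·10.6·29.0) = 24.7952 m/s = 55.47 mph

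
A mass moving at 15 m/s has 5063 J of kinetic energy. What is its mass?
m = 2·KE/v² = 2·5063/(15)² = 45.0 kg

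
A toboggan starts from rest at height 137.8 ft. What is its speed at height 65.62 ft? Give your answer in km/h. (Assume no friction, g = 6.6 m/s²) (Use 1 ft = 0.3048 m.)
Convert to SI: h₁−h₂ = 22.0005 m
mgh₁ = mgh₂ + ½mv² ⇒ v = √(2g(h₁−h₂)) = √(2·6.6·22.0005) = 17.0413 m/s = 61.35 km/h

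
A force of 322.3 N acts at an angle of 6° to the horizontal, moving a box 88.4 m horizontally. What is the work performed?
W = F·d·cosθ = (322.3)(88.4)cos(6°) = 28340 J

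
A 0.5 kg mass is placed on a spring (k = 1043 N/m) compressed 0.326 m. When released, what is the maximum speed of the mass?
½kx² = ½mv² ⇒ v = x√(k/m) = (0.326)√(1043/0.5) = 14.89 m/s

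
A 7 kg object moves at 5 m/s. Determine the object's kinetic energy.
KE = ½mv² = ½(7)(5)² = 87.5 J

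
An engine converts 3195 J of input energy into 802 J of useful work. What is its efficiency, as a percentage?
η = W_out/W_in = 802/3195 = 25.1%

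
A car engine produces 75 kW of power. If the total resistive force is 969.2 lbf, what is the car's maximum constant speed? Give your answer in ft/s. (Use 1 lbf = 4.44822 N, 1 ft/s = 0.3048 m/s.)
Convert to SI: F = 4311.21 N
P = Fv ⇒ v = P/F = 75000 W/4311.21 N = 17.3965 m/s = 57.08 ft/s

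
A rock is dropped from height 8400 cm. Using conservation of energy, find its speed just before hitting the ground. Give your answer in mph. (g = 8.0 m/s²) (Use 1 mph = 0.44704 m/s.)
Convert to SI: h = 84.0 m
mgh = ½mv² ⇒ v = √(2gh) = √(2·8.0·84.0) = 36.6606 m/s = 82.01 mph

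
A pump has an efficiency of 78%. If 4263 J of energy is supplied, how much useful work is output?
W_out = η·W_in = 0.78·4263 = 3325.14 J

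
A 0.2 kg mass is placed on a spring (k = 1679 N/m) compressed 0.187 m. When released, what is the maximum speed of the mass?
½kx² = ½mv² ⇒ v = x√(k/m) = (0.187)√(1679/0.2) = 17.13 m/s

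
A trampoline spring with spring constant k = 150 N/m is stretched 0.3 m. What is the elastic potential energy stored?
PE = ½kx² = ½(150)(0.3)² = 6.75 J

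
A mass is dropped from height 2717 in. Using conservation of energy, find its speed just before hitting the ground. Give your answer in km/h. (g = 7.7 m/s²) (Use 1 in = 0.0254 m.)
Convert to SI: h = 69.0118 m
mgh = ½mv² ⇒ v = √(2gh) = √(2·7.7·69.0118) = 32.6003 m/s = 117.4 km/h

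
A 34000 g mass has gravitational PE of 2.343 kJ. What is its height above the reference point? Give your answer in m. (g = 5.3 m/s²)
Convert to SI: m = 34.0 kg, PE = 2343.0 J
h = PE/(mg) = 2343.0/(34.0·5.3) = 13.0 m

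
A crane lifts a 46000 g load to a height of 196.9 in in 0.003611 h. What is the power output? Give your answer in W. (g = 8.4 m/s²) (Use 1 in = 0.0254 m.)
Convert to SI: m = 46.0 kg, h = 5.00126 m, t = 12.9996 s
P = mgh/t = (46.0)(8.4)(5.00126)/12.9996 = 148.7 W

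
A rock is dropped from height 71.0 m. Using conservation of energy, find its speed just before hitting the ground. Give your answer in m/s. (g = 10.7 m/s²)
mgh = ½mv² ⇒ v = √(2gh) = √(2·10.7·71.0) = 38.98 m/s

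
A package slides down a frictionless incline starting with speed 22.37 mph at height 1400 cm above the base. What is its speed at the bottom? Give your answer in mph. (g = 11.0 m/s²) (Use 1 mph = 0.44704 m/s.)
Convert to SI: v₀ = 10.0003 m/s, h = 14.0 m
½mv₀² + mgh = ½mv² ⇒ v = √(v₀² + 2gh) = √(10.0003² + 2·11.0·14.0) = 20.1992 m/s = 45.18 mph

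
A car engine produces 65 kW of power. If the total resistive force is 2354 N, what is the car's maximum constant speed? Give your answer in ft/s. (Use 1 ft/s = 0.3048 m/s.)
P = Fv ⇒ v = P/F = 65000 W/2354.0 N = 27.6126 m/s = 90.59 ft/s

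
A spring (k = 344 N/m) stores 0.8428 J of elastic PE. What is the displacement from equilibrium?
x = √(2·PE/k) = √(2·0.8428/344) = 0.07 m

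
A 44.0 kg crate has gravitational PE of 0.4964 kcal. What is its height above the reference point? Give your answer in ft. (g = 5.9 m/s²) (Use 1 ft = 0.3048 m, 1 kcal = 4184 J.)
Convert to SI: m = 44.0 kg, PE = 2076.94 J
h = PE/(mg) = 2076.94/(44.0·5.9) = 8.00053 m = 26.25 ft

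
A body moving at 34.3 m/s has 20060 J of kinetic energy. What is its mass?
m = 2·KE/v² = 2·20060/(34.3)² = 34.1 kg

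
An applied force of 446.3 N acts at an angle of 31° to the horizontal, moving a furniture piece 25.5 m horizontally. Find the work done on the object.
W = F·d·cosθ = (446.3)(25.5)cos(31°) = 9755 J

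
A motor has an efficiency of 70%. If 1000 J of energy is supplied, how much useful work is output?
W_out = η·W_in = 0.7·1000 = 700.0 J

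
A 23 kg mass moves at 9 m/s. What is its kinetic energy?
KE = ½mv² = ½(23)(9)² = 931.5 J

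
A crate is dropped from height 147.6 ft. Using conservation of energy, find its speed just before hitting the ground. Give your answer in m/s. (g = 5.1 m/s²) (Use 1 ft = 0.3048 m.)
Convert to SI: h = 44.9885 m
mgh = ½mv² ⇒ v = √(2gh) = √(2·5.1·44.9885) = 21.42 m/s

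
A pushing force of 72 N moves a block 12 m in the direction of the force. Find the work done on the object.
W = F·d = (72)(12) = 864.0 J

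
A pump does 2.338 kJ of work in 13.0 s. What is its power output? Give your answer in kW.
Convert to SI: W = 2338.0 J, t = 13.0 s
P = W/t = 2338.0/13.0 = 179.846 W = 0.1798 kW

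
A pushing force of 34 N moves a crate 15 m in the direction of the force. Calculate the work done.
W = F·d = (34)(15) = 510.0 J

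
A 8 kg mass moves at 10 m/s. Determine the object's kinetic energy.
KE = ½mv² = ½(8)(10)² = 400.0 J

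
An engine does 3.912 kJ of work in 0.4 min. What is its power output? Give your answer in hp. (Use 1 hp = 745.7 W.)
Convert to SI: W = 3912.0 J, t = 24.0 s
P = W/t = 3912.0/24.0 = 163.0 W = 0.2186 hp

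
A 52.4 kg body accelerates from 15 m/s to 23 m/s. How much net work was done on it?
W = ΔKE = ½m(v₂² − v₁²) = ½(52.4)(23² − 15²) = 7964.8 J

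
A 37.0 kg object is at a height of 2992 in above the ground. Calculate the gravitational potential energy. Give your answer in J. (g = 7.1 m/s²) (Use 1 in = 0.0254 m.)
Convert to SI: m = 37.0 kg, h = 75.9968 m
PE = mgh = (37.0)(7.1)(75.9968) = 19960 J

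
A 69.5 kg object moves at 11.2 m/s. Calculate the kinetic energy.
KE = ½mv² = ½(69.5)(11.2)² = 4359 J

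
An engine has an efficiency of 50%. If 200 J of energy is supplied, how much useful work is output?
W_out = η·W_in = 0.5·200 = 100.0 J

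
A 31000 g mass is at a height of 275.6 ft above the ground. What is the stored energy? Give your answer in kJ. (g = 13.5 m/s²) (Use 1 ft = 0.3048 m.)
Convert to SI: m = 31.0 kg, h = 84.0029 m
PE = mgh = (31.0)(13.5)(84.0029) = 35155.2 J = 35.16 kJ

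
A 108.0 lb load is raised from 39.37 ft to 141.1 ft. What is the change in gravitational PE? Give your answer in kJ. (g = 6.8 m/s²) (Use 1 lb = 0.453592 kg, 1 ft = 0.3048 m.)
Convert to SI: m = 48.9879 kg, Δh = 31.0073 m
ΔPE = mgΔh = (48.9879)(6.8)(31.0073) = 10329.1 J = 10.33 kJ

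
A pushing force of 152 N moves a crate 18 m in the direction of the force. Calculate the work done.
W = F·d = (152)(18) = 2736 J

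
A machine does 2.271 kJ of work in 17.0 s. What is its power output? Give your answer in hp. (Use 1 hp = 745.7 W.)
Convert to SI: W = 2271.0 J, t = 17.0 s
P = W/t = 2271.0/17.0 = 133.588 W = 0.1791 hp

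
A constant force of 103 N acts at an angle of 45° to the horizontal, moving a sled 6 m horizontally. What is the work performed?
W = F·d·cosθ = (103)(6)cos(45°) = 437.0 J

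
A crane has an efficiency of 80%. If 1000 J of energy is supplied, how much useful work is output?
W_out = η·W_in = 0.8·1000 = 800.0 J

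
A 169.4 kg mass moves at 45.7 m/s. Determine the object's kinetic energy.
KE = ½mv² = ½(169.4)(45.7)² = 176900 J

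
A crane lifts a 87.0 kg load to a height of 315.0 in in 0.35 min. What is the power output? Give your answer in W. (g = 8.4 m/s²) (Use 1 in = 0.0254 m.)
Convert to SI: m = 87.0 kg, h = 8.001 m, t = 21.0 s
P = mgh/t = (87.0)(8.4)(8.001)/21.0 = 278.4 W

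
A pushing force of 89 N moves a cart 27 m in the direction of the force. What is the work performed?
W = F·d = (89)(27) = 2403 J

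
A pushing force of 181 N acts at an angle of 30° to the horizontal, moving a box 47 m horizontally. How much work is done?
W = F·d·cosθ = (181)(47)cos(30°) = 7367 J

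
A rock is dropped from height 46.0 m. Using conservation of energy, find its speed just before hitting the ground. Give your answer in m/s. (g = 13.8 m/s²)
mgh = ½mv² ⇒ v = √(2gh) = √(2·13.8·46.0) = 35.63 m/s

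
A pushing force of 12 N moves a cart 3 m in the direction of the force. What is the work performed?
W = F·d = (12)(3) = 36.0 J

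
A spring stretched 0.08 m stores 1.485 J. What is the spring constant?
k = 2·PE/x² = 2·1.485/(0.08)² = 464.1 N/m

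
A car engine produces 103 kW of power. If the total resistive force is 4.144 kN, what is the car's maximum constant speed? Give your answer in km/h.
Convert to SI: F = 4144.0 N
P = Fv ⇒ v = P/F = 103000 W/4144.0 N = 24.8552 m/s = 89.48 km/h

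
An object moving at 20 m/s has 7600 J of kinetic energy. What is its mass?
m = 2·KE/v² = 2·7600/(20)² = 38.0 kg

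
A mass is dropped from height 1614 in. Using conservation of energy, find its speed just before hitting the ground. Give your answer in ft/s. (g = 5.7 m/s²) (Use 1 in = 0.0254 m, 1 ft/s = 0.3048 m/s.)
Convert to SI: h = 40.9956 m
mgh = ½mv² ⇒ v = √(2gh) = √(2·5.7·40.9956) = 21.6183 m/s = 70.93 ft/s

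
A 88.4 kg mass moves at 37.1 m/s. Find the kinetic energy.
KE = ½mv² = ½(88.4)(37.1)² = 60840 J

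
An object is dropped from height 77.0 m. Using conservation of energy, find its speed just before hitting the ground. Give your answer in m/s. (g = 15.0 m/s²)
mgh = ½mv² ⇒ v = √(2gh) = √(2·15.0·77.0) = 48.06 m/s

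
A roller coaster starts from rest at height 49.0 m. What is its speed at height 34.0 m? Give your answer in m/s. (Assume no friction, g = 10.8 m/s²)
mgh₁ = mgh₂ + ½mv² ⇒ v = √(2g(h₁−h₂)) = √(2·10.8·15.0) = 18.0 m/s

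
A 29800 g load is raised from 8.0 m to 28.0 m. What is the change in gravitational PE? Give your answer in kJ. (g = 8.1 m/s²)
Convert to SI: m = 29.8 kg, Δh = 20.0 m
ΔPE = mgΔh = (29.8)(8.1)(20.0) = 4827.6 J = 4.828 kJ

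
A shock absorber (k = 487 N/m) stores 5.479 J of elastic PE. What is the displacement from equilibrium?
x = √(2·PE/k) = √(2·5.479/487) = 0.15 m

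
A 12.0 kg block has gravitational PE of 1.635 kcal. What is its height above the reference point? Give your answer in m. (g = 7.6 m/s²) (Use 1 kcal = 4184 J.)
Convert to SI: m = 12.0 kg, PE = 6840.84 J
h = PE/(mg) = 6840.84/(12.0·7.6) = 75.01 m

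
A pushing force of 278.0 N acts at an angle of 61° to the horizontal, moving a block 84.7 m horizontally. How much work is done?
W = F·d·cosθ = (278.0)(84.7)cos(61°) = 11420 J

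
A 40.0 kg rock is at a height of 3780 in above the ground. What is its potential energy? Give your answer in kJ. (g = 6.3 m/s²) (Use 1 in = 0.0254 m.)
Convert to SI: m = 40.0 kg, h = 96.012 m
PE = mgh = (40.0)(6.3)(96.012) = 24195.0 J = 24.2 kJ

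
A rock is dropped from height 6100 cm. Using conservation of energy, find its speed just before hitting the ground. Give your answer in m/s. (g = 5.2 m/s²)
Convert to SI: h = 61.0 m
mgh = ½mv² ⇒ v = √(2gh) = √(2·5.2·61.0) = 25.19 m/s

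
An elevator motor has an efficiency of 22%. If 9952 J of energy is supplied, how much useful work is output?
W_out = η·W_in = 0.22·9952 = 2189.44 J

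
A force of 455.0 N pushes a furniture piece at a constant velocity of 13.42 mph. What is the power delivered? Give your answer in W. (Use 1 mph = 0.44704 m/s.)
Convert to SI: F = 455.0 N, v = 5.99928 m/s
P = Fv = (455.0)(5.99928) = 2730 W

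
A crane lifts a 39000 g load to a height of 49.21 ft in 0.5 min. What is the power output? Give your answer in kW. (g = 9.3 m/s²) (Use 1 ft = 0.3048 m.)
Convert to SI: m = 39.0 kg, h = 14.9992 m, t = 30.0 s
P = mgh/t = (39.0)(9.3)(14.9992)/30.0 = 181.34 W = 0.1813 kW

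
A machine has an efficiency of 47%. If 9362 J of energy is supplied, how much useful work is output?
W_out = η·W_in = 0.47·9362 = 4400.14 J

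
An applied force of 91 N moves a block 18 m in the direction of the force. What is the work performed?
W = F·d = (91)(18) = 1638 J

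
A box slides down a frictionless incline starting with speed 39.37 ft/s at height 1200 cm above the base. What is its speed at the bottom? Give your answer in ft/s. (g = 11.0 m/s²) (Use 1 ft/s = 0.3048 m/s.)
Convert to SI: v₀ = 12.0 m/s, h = 12.0 m
½mv₀² + mgh = ½mv² ⇒ v = √(v₀² + 2gh) = √(12.0² + 2·11.0·12.0) = 20.199 m/s = 66.27 ft/s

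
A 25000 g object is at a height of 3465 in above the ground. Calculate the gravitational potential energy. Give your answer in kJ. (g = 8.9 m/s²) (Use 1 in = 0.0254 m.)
Convert to SI: m = 25.0 kg, h = 88.011 m
PE = mgh = (25.0)(8.9)(88.011) = 19582.4 J = 19.58 kJ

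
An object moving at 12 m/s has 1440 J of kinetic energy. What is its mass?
m = 2·KE/v² = 2·1440/(12)² = 20.0 kg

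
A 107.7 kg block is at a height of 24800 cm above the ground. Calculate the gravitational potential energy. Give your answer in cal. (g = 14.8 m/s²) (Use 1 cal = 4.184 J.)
Convert to SI: m = 107.7 kg, h = 248.0 m
PE = mgh = (107.7)(14.8)(248.0) = 395302 J = 94480 cal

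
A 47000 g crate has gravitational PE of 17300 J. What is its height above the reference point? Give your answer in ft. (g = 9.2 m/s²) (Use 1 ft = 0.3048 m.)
Convert to SI: m = 47.0 kg, PE = 17300.0 J
h = PE/(mg) = 17300.0/(47.0·9.2) = 40.0093 m = 131.3 ft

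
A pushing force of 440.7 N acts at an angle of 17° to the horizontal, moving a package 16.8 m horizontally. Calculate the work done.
W = F·d·cosθ = (440.7)(16.8)cos(17°) = 7080 J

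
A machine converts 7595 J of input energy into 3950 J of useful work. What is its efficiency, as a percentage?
η = W_out/W_in = 3950/7595 = 52.01%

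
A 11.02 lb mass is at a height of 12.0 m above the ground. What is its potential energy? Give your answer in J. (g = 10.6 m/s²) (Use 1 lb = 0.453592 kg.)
Convert to SI: m = 4.99858 kg, h = 12.0 m
PE = mgh = (4.99858)(10.6)(12.0) = 635.8 J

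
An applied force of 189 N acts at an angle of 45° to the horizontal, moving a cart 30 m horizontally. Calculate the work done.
W = F·d·cosθ = (189)(30)cos(45°) = 4009 J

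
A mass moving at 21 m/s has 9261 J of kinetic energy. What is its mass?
m = 2·KE/v² = 2·9261/(21)² = 42.0 kg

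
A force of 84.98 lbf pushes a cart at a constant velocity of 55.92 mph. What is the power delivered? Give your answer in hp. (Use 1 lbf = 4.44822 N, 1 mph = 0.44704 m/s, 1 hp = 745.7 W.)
Convert to SI: F = 378.01 N, v = 24.9985 m/s
P = Fv = (378.01)(24.9985) = 9449.67 W = 12.67 hp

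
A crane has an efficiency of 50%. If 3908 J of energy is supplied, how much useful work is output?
W_out = η·W_in = 0.5·3908 = 1954.0 J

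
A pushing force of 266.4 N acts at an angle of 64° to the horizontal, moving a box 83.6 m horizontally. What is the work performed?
W = F·d·cosθ = (266.4)(83.6)cos(64°) = 9763 J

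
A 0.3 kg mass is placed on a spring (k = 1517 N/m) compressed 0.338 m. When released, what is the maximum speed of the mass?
½kx² = ½mv² ⇒ v = x√(k/m) = (0.338)√(1517/0.3) = 24.04 m/s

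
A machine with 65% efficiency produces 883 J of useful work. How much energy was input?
W_in = W_out/η = 883/0.65 = 1358 J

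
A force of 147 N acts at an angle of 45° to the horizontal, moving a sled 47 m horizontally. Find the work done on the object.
W = F·d·cosθ = (147)(47)cos(45°) = 4885 J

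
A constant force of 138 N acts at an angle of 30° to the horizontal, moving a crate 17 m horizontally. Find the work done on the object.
W = F·d·cosθ = (138)(17)cos(30°) = 2032 J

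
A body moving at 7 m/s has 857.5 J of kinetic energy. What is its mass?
m = 2·KE/v² = 2·857.5/(7)² = 35.0 kg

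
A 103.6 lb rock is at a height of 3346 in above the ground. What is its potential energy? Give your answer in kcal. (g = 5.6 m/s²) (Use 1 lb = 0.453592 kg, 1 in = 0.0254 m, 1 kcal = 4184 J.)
Convert to SI: m = 46.9921 kg, h = 84.9884 m
PE = mgh = (46.9921)(5.6)(84.9884) = 22365.2 J = 5.345 kcal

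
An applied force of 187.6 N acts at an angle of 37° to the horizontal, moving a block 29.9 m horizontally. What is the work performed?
W = F·d·cosθ = (187.6)(29.9)cos(37°) = 4480 J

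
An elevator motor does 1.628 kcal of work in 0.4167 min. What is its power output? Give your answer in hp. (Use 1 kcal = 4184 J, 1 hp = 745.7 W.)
Convert to SI: W = 6811.55 J, t = 25.002 s
P = W/t = 6811.55/25.002 = 272.44 W = 0.3653 hp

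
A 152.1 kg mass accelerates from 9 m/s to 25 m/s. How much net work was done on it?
W = ΔKE = ½m(v₂² − v₁²) = ½(152.1)(25² − 9²) = 41371.2 J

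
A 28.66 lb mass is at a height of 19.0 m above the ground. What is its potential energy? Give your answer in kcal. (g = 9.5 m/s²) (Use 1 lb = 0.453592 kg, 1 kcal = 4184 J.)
Convert to SI: m = 12.9999 kg, h = 19.0 m
PE = mgh = (12.9999)(9.5)(19.0) = 2346.49 J = 0.5608 kcal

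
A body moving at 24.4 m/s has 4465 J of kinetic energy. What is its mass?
m = 2·KE/v² = 2·4465/(24.4)² = 15.0 kg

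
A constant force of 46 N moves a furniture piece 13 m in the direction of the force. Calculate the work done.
W = F·d = (46)(13) = 598.0 J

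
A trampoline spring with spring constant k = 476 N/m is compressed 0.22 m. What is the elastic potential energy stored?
PE = ½kx² = ½(476)(0.22)² = 11.52 J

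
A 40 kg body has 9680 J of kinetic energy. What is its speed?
v = √(2·KE/m) = √(2·9680/40) = 22.0 m/s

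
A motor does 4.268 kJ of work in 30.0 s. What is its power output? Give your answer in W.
Convert to SI: W = 4268.0 J, t = 30.0 s
P = W/t = 4268.0/30.0 = 142.3 W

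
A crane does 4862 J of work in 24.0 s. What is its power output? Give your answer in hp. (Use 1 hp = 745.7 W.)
P = W/t = 4862.0/24.0 = 202.583 W = 0.2717 hp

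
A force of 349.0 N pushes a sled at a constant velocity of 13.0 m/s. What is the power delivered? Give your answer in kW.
P = Fv = (349.0)(13.0) = 4537.0 W = 4.537 kW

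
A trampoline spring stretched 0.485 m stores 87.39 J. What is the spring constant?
k = 2·PE/x² = 2·87.39/(0.485)² = 743.0 N/m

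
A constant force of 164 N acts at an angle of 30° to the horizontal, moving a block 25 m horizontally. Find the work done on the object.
W = F·d·cosθ = (164)(25)cos(30°) = 3551 J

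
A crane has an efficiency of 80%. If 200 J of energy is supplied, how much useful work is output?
W_out = η·W_in = 0.8·200 = 160.0 J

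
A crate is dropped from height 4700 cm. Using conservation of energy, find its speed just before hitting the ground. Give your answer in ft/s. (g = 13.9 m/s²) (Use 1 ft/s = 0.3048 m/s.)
Convert to SI: h = 47.0 m
mgh = ½mv² ⇒ v = √(2gh) = √(2·13.9·47.0) = 36.1469 m/s = 118.6 ft/s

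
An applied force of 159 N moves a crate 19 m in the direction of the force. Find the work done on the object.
W = F·d = (159)(19) = 3021 J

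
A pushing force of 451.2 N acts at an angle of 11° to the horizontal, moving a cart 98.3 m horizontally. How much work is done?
W = F·d·cosθ = (451.2)(98.3)cos(11°) = 43540 J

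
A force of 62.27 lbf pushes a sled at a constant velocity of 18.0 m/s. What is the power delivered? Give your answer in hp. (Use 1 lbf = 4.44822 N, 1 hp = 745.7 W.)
Convert to SI: F = 276.991 N, v = 18.0 m/s
P = Fv = (276.991)(18.0) = 4985.83 W = 6.686 hp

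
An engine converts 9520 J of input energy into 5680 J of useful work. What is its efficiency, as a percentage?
η = W_out/W_in = 5680/9520 = 59.66%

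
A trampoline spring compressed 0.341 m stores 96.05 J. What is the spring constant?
k = 2·PE/x² = 2·96.05/(0.341)² = 1652 N/m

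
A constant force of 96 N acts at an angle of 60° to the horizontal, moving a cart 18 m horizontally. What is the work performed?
W = F·d·cosθ = (96)(18)cos(60°) = 864.0 J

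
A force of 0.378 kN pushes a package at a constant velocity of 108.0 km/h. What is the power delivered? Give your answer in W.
Convert to SI: F = 378.0 N, v = 30.0 m/s
P = Fv = (378.0)(30.0) = 11340 W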